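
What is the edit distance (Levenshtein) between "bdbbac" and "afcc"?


Computing edit distance: "bdbbac" -> "afcc"
DP table:
           a    f    c    c
      0    1    2    3    4
  b   1    1    2    3    4
  d   2    2    2    3    4
  b   3    3    3    3    4
  b   4    4    4    4    4
  a   5    4    5    5    5
  c   6    5    5    5    5
Edit distance = dp[6][4] = 5

5


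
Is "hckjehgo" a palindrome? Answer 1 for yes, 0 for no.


Input: hckjehgo
Reversed: oghejkch
  Compare pos 0 ('h') with pos 7 ('o'): MISMATCH
  Compare pos 1 ('c') with pos 6 ('g'): MISMATCH
  Compare pos 2 ('k') with pos 5 ('h'): MISMATCH
  Compare pos 3 ('j') with pos 4 ('e'): MISMATCH
Result: not a palindrome

0


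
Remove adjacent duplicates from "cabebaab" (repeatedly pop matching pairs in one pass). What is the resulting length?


Input: cabebaab
Stack-based adjacent duplicate removal:
  Read 'c': push. Stack: c
  Read 'a': push. Stack: ca
  Read 'b': push. Stack: cab
  Read 'e': push. Stack: cabe
  Read 'b': push. Stack: cabeb
  Read 'a': push. Stack: cabeba
  Read 'a': matches stack top 'a' => pop. Stack: cabeb
  Read 'b': matches stack top 'b' => pop. Stack: cabe
Final stack: "cabe" (length 4)

4


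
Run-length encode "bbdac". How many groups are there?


Input: bbdac
Scanning for consecutive runs:
  Group 1: 'b' x 2 (positions 0-1)
  Group 2: 'd' x 1 (positions 2-2)
  Group 3: 'a' x 1 (positions 3-3)
  Group 4: 'c' x 1 (positions 4-4)
Total groups: 4

4


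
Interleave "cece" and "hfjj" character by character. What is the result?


Interleaving "cece" and "hfjj":
  Position 0: 'c' from first, 'h' from second => "ch"
  Position 1: 'e' from first, 'f' from second => "ef"
  Position 2: 'c' from first, 'j' from second => "cj"
  Position 3: 'e' from first, 'j' from second => "ej"
Result: chefcjej

chefcjej


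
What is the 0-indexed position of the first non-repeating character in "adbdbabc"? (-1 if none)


Input: adbdbabc
Character frequencies:
  'a': 2
  'b': 3
  'c': 1
  'd': 2
Scanning left to right for freq == 1:
  Position 0 ('a'): freq=2, skip
  Position 1 ('d'): freq=2, skip
  Position 2 ('b'): freq=3, skip
  Position 3 ('d'): freq=2, skip
  Position 4 ('b'): freq=3, skip
  Position 5 ('a'): freq=2, skip
  Position 6 ('b'): freq=3, skip
  Position 7 ('c'): unique! => answer = 7

7


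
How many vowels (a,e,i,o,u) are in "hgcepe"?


Input: hgcepe
Checking each character:
  'h' at position 0: consonant
  'g' at position 1: consonant
  'c' at position 2: consonant
  'e' at position 3: vowel (running total: 1)
  'p' at position 4: consonant
  'e' at position 5: vowel (running total: 2)
Total vowels: 2

2


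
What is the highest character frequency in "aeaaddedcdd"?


Input: aeaaddedcdd
Character counts:
  'a': 3
  'c': 1
  'd': 5
  'e': 2
Maximum frequency: 5

5


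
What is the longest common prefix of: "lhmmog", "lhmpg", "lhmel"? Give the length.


Words: lhmmog, lhmpg, lhmel
  Position 0: all 'l' => match
  Position 1: all 'h' => match
  Position 2: all 'm' => match
  Position 3: ('m', 'p', 'e') => mismatch, stop
LCP = "lhm" (length 3)

3


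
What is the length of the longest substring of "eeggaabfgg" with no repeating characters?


Input: "eeggaabfgg"
Sliding window (track last position of each char):
  Position 0 ('e'): window [0,0] length 1 -- new best
  Position 1 ('e'): repeat (last at 0), move window start to 1
  Position 1 ('e'): window [1,1] length 1
  Position 2 ('g'): window [1,2] length 2 -- new best
  Position 3 ('g'): repeat (last at 2), move window start to 3
  Position 3 ('g'): window [3,3] length 1
  Position 4 ('a'): window [3,4] length 2
  Position 5 ('a'): repeat (last at 4), move window start to 5
  Position 5 ('a'): window [5,5] length 1
  Position 6 ('b'): window [5,6] length 2
  Position 7 ('f'): window [5,7] length 3 -- new best
  Position 8 ('g'): window [5,8] length 4 -- new best
  Position 9 ('g'): repeat (last at 8), move window start to 9
  Position 9 ('g'): window [9,9] length 1
Longest substring with no repeats: "abfg" with length 4

4


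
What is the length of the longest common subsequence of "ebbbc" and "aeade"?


LCS of "ebbbc" and "aeade"
DP table:
           a    e    a    d    e
      0    0    0    0    0    0
  e   0    0    1    1    1    1
  b   0    0    1    1    1    1
  b   0    0    1    1    1    1
  b   0    0    1    1    1    1
  c   0    0    1    1    1    1
LCS length = dp[5][5] = 1

1


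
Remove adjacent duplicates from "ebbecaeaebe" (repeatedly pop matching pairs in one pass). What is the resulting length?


Input: ebbecaeaebe
Stack-based adjacent duplicate removal:
  Read 'e': push. Stack: e
  Read 'b': push. Stack: eb
  Read 'b': matches stack top 'b' => pop. Stack: e
  Read 'e': matches stack top 'e' => pop. Stack: (empty)
  Read 'c': push. Stack: c
  Read 'a': push. Stack: ca
  Read 'e': push. Stack: cae
  Read 'a': push. Stack: caea
  Read 'e': push. Stack: caeae
  Read 'b': push. Stack: caeaeb
  Read 'e': push. Stack: caeaebe
Final stack: "caeaebe" (length 7)

7


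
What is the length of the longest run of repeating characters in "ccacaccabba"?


Input: "ccacaccabba"
Scanning for longest run:
  Position 1 ('c'): continues run of 'c', length=2
  Position 2 ('a'): new char, reset run to 1
  Position 3 ('c'): new char, reset run to 1
  Position 4 ('a'): new char, reset run to 1
  Position 5 ('c'): new char, reset run to 1
  Position 6 ('c'): continues run of 'c', length=2
  Position 7 ('a'): new char, reset run to 1
  Position 8 ('b'): new char, reset run to 1
  Position 9 ('b'): continues run of 'b', length=2
  Position 10 ('a'): new char, reset run to 1
Longest run: 'c' with length 2

2


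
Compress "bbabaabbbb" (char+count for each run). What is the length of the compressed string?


Input: bbabaabbbb
Runs:
  'b' x 2 => "b2"
  'a' x 1 => "a1"
  'b' x 1 => "b1"
  'a' x 2 => "a2"
  'b' x 4 => "b4"
Compressed: "b2a1b1a2b4"
Compressed length: 10

10


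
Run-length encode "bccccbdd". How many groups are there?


Input: bccccbdd
Scanning for consecutive runs:
  Group 1: 'b' x 1 (positions 0-0)
  Group 2: 'c' x 4 (positions 1-4)
  Group 3: 'b' x 1 (positions 5-5)
  Group 4: 'd' x 2 (positions 6-7)
Total groups: 4

4


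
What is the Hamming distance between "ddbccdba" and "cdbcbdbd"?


Comparing "ddbccdba" and "cdbcbdbd" position by position:
  Position 0: 'd' vs 'c' => differ
  Position 1: 'd' vs 'd' => same
  Position 2: 'b' vs 'b' => same
  Position 3: 'c' vs 'c' => same
  Position 4: 'c' vs 'b' => differ
  Position 5: 'd' vs 'd' => same
  Position 6: 'b' vs 'b' => same
  Position 7: 'a' vs 'd' => differ
Total differences (Hamming distance): 3

3


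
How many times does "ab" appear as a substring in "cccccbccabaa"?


Searching for "ab" in "cccccbccabaa"
Scanning each position:
  Position 0: "cc" => no
  Position 1: "cc" => no
  Position 2: "cc" => no
  Position 3: "cc" => no
  Position 4: "cb" => no
  Position 5: "bc" => no
  Position 6: "cc" => no
  Position 7: "ca" => no
  Position 8: "ab" => MATCH
  Position 9: "ba" => no
  Position 10: "aa" => no
Total occurrences: 1

1


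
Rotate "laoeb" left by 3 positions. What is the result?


Input: "laoeb", rotate left by 3
First 3 characters: "lao"
Remaining characters: "eb"
Concatenate remaining + first: "eb" + "lao" = "eblao"

eblao


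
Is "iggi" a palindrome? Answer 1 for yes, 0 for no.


Input: iggi
Reversed: iggi
  Compare pos 0 ('i') with pos 3 ('i'): match
  Compare pos 1 ('g') with pos 2 ('g'): match
Result: palindrome

1


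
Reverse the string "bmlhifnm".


Input: bmlhifnm
Reading characters right to left:
  Position 7: 'm'
  Position 6: 'n'
  Position 5: 'f'
  Position 4: 'i'
  Position 3: 'h'
  Position 2: 'l'
  Position 1: 'm'
  Position 0: 'b'
Reversed: mnfihlmb

mnfihlmb


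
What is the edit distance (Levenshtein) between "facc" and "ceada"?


Computing edit distance: "facc" -> "ceada"
DP table:
           c    e    a    d    a
      0    1    2    3    4    5
  f   1    1    2    3    4    5
  a   2    2    2    2    3    4
  c   3    2    3    3    3    4
  c   4    3    3    4    4    4
Edit distance = dp[4][5] = 4

4


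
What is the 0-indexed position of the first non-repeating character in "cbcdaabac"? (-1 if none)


Input: cbcdaabac
Character frequencies:
  'a': 3
  'b': 2
  'c': 3
  'd': 1
Scanning left to right for freq == 1:
  Position 0 ('c'): freq=3, skip
  Position 1 ('b'): freq=2, skip
  Position 2 ('c'): freq=3, skip
  Position 3 ('d'): unique! => answer = 3

3


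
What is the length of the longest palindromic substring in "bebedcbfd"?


Input: "bebedcbfd"
Checking substrings for palindromes:
  [0:3] "beb" (len 3) => palindrome
  [1:4] "ebe" (len 3) => palindrome
Longest palindromic substring: "beb" with length 3

3


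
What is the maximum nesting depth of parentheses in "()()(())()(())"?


Input: "()()(())()(())"
Tracking depth:
  Position 0 '(': depth becomes 1
  Position 1 ')': depth becomes 0
  Position 2 '(': depth becomes 1
  Position 3 ')': depth becomes 0
  Position 4 '(': depth becomes 1
  Position 5 '(': depth becomes 2
  Position 6 ')': depth becomes 1
  Position 7 ')': depth becomes 0
  Position 8 '(': depth becomes 1
  Position 9 ')': depth becomes 0
  Position 10 '(': depth becomes 1
  Position 11 '(': depth becomes 2
  Position 12 ')': depth becomes 1
  Position 13 ')': depth becomes 0
Maximum depth reached: 2

2


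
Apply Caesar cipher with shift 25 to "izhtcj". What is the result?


Caesar cipher: shift "izhtcj" by 25
  'i' (pos 8) + 25 = pos 7 = 'h'
  'z' (pos 25) + 25 = pos 24 = 'y'
  'h' (pos 7) + 25 = pos 6 = 'g'
  't' (pos 19) + 25 = pos 18 = 's'
  'c' (pos 2) + 25 = pos 1 = 'b'
  'j' (pos 9) + 25 = pos 8 = 'i'
Result: hygsbi

hygsbi


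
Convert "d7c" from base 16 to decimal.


Input: "d7c" in base 16
Positional expansion:
  Digit 'd' (value 13) x 16^2 = 3328
  Digit '7' (value 7) x 16^1 = 112
  Digit 'c' (value 12) x 16^0 = 12
Sum = 3452

3452


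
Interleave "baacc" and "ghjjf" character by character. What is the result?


Interleaving "baacc" and "ghjjf":
  Position 0: 'b' from first, 'g' from second => "bg"
  Position 1: 'a' from first, 'h' from second => "ah"
  Position 2: 'a' from first, 'j' from second => "aj"
  Position 3: 'c' from first, 'j' from second => "cj"
  Position 4: 'c' from first, 'f' from second => "cf"
Result: bgahajcjcf

bgahajcjcf


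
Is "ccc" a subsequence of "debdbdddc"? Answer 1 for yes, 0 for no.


Check if "ccc" is a subsequence of "debdbdddc"
Greedy scan:
  Position 0 ('d'): no match needed
  Position 1 ('e'): no match needed
  Position 2 ('b'): no match needed
  Position 3 ('d'): no match needed
  Position 4 ('b'): no match needed
  Position 5 ('d'): no match needed
  Position 6 ('d'): no match needed
  Position 7 ('d'): no match needed
  Position 8 ('c'): matches sub[0] = 'c'
Only matched 1/3 characters => not a subsequence

0


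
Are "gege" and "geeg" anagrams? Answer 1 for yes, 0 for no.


Strings: "gege", "geeg"
Sorted first:  eegg
Sorted second: eegg
Sorted forms match => anagrams

1


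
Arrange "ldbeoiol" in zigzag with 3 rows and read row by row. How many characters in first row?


Zigzag "ldbeoiol" into 3 rows:
Placing characters:
  'l' => row 0
  'd' => row 1
  'b' => row 2
  'e' => row 1
  'o' => row 0
  'i' => row 1
  'o' => row 2
  'l' => row 1
Rows:
  Row 0: "lo"
  Row 1: "deil"
  Row 2: "bo"
First row length: 2

2


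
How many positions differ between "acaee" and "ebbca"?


Comparing "acaee" and "ebbca" position by position:
  Position 0: 'a' vs 'e' => DIFFER
  Position 1: 'c' vs 'b' => DIFFER
  Position 2: 'a' vs 'b' => DIFFER
  Position 3: 'e' vs 'c' => DIFFER
  Position 4: 'e' vs 'a' => DIFFER
Positions that differ: 5

5


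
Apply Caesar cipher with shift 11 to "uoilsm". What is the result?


Caesar cipher: shift "uoilsm" by 11
  'u' (pos 20) + 11 = pos 5 = 'f'
  'o' (pos 14) + 11 = pos 25 = 'z'
  'i' (pos 8) + 11 = pos 19 = 't'
  'l' (pos 11) + 11 = pos 22 = 'w'
  's' (pos 18) + 11 = pos 3 = 'd'
  'm' (pos 12) + 11 = pos 23 = 'x'
Result: fztwdx

fztwdx


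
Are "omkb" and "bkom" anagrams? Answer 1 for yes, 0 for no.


Strings: "omkb", "bkom"
Sorted first:  bkmo
Sorted second: bkmo
Sorted forms match => anagrams

1


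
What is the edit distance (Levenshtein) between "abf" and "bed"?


Computing edit distance: "abf" -> "bed"
DP table:
           b    e    d
      0    1    2    3
  a   1    1    2    3
  b   2    1    2    3
  f   3    2    2    3
Edit distance = dp[3][3] = 3

3


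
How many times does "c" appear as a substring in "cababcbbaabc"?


Searching for "c" in "cababcbbaabc"
Scanning each position:
  Position 0: "c" => MATCH
  Position 1: "a" => no
  Position 2: "b" => no
  Position 3: "a" => no
  Position 4: "b" => no
  Position 5: "c" => MATCH
  Position 6: "b" => no
  Position 7: "b" => no
  Position 8: "a" => no
  Position 9: "a" => no
  Position 10: "b" => no
  Position 11: "c" => MATCH
Total occurrences: 3

3


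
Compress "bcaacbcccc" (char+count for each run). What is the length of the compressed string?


Input: bcaacbcccc
Runs:
  'b' x 1 => "b1"
  'c' x 1 => "c1"
  'a' x 2 => "a2"
  'c' x 1 => "c1"
  'b' x 1 => "b1"
  'c' x 4 => "c4"
Compressed: "b1c1a2c1b1c4"
Compressed length: 12

12


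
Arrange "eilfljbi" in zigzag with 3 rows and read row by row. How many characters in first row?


Zigzag "eilfljbi" into 3 rows:
Placing characters:
  'e' => row 0
  'i' => row 1
  'l' => row 2
  'f' => row 1
  'l' => row 0
  'j' => row 1
  'b' => row 2
  'i' => row 1
Rows:
  Row 0: "el"
  Row 1: "ifji"
  Row 2: "lb"
First row length: 2

2


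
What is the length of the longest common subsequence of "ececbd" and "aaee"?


LCS of "ececbd" and "aaee"
DP table:
           a    a    e    e
      0    0    0    0    0
  e   0    0    0    1    1
  c   0    0    0    1    1
  e   0    0    0    1    2
  c   0    0    0    1    2
  b   0    0    0    1    2
  d   0    0    0    1    2
LCS length = dp[6][4] = 2

2


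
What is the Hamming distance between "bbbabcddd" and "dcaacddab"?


Comparing "bbbabcddd" and "dcaacddab" position by position:
  Position 0: 'b' vs 'd' => differ
  Position 1: 'b' vs 'c' => differ
  Position 2: 'b' vs 'a' => differ
  Position 3: 'a' vs 'a' => same
  Position 4: 'b' vs 'c' => differ
  Position 5: 'c' vs 'd' => differ
  Position 6: 'd' vs 'd' => same
  Position 7: 'd' vs 'a' => differ
  Position 8: 'd' vs 'b' => differ
Total differences (Hamming distance): 7

7


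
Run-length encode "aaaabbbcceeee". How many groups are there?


Input: aaaabbbcceeee
Scanning for consecutive runs:
  Group 1: 'a' x 4 (positions 0-3)
  Group 2: 'b' x 3 (positions 4-6)
  Group 3: 'c' x 2 (positions 7-8)
  Group 4: 'e' x 4 (positions 9-12)
Total groups: 4

4


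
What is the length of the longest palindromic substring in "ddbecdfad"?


Input: "ddbecdfad"
Checking substrings for palindromes:
  [0:2] "dd" (len 2) => palindrome
Longest palindromic substring: "dd" with length 2

2


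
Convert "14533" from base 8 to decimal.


Input: "14533" in base 8
Positional expansion:
  Digit '1' (value 1) x 8^4 = 4096
  Digit '4' (value 4) x 8^3 = 2048
  Digit '5' (value 5) x 8^2 = 320
  Digit '3' (value 3) x 8^1 = 24
  Digit '3' (value 3) x 8^0 = 3
Sum = 6491

6491


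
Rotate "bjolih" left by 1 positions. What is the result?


Input: "bjolih", rotate left by 1
First 1 characters: "b"
Remaining characters: "jolih"
Concatenate remaining + first: "jolih" + "b" = "jolihb"

jolihb


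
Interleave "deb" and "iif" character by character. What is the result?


Interleaving "deb" and "iif":
  Position 0: 'd' from first, 'i' from second => "di"
  Position 1: 'e' from first, 'i' from second => "ei"
  Position 2: 'b' from first, 'f' from second => "bf"
Result: dieibf

dieibf


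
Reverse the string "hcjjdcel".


Input: hcjjdcel
Reading characters right to left:
  Position 7: 'l'
  Position 6: 'e'
  Position 5: 'c'
  Position 4: 'd'
  Position 3: 'j'
  Position 2: 'j'
  Position 1: 'c'
  Position 0: 'h'
Reversed: lecdjjch

lecdjjch


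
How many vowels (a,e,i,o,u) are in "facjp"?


Input: facjp
Checking each character:
  'f' at position 0: consonant
  'a' at position 1: vowel (running total: 1)
  'c' at position 2: consonant
  'j' at position 3: consonant
  'p' at position 4: consonant
Total vowels: 1

1


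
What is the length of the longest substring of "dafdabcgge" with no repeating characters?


Input: "dafdabcgge"
Sliding window (track last position of each char):
  Position 0 ('d'): window [0,0] length 1 -- new best
  Position 1 ('a'): window [0,1] length 2 -- new best
  Position 2 ('f'): window [0,2] length 3 -- new best
  Position 3 ('d'): repeat (last at 0), move window start to 1
  Position 3 ('d'): window [1,3] length 3
  Position 4 ('a'): repeat (last at 1), move window start to 2
  Position 4 ('a'): window [2,4] length 3
  Position 5 ('b'): window [2,5] length 4 -- new best
  Position 6 ('c'): window [2,6] length 5 -- new best
  Position 7 ('g'): window [2,7] length 6 -- new best
  Position 8 ('g'): repeat (last at 7), move window start to 8
  Position 8 ('g'): window [8,8] length 1
  Position 9 ('e'): window [8,9] length 2
Longest substring with no repeats: "fdabcg" with length 6

6


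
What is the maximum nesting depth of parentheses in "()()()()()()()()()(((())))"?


Input: "()()()()()()()()()(((())))"
Tracking depth:
  Position 0 '(': depth becomes 1
  Position 1 ')': depth becomes 0
  Position 2 '(': depth becomes 1
  Position 3 ')': depth becomes 0
  Position 4 '(': depth becomes 1
  Position 5 ')': depth becomes 0
  Position 6 '(': depth becomes 1
  Position 7 ')': depth becomes 0
  Position 8 '(': depth becomes 1
  Position 9 ')': depth becomes 0
  Position 10 '(': depth becomes 1
  Position 11 ')': depth becomes 0
  Position 12 '(': depth becomes 1
  Position 13 ')': depth becomes 0
  Position 14 '(': depth becomes 1
  Position 15 ')': depth becomes 0
  Position 16 '(': depth becomes 1
  Position 17 ')': depth becomes 0
  Position 18 '(': depth becomes 1
  Position 19 '(': depth becomes 2
  Position 20 '(': depth becomes 3
  Position 21 '(': depth becomes 4
  Position 22 ')': depth becomes 3
  Position 23 ')': depth becomes 2
  Position 24 ')': depth becomes 1
  Position 25 ')': depth becomes 0
Maximum depth reached: 4

4


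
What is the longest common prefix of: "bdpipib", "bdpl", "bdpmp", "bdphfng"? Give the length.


Words: bdpipib, bdpl, bdpmp, bdphfng
  Position 0: all 'b' => match
  Position 1: all 'd' => match
  Position 2: all 'p' => match
  Position 3: ('i', 'l', 'm', 'h') => mismatch, stop
LCP = "bdp" (length 3)

3


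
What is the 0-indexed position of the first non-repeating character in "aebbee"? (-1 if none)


Input: aebbee
Character frequencies:
  'a': 1
  'b': 2
  'e': 3
Scanning left to right for freq == 1:
  Position 0 ('a'): unique! => answer = 0

0


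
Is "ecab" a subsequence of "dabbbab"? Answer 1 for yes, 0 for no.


Check if "ecab" is a subsequence of "dabbbab"
Greedy scan:
  Position 0 ('d'): no match needed
  Position 1 ('a'): no match needed
  Position 2 ('b'): no match needed
  Position 3 ('b'): no match needed
  Position 4 ('b'): no match needed
  Position 5 ('a'): no match needed
  Position 6 ('b'): no match needed
Only matched 0/4 characters => not a subsequence

0


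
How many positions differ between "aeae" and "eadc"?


Comparing "aeae" and "eadc" position by position:
  Position 0: 'a' vs 'e' => DIFFER
  Position 1: 'e' vs 'a' => DIFFER
  Position 2: 'a' vs 'd' => DIFFER
  Position 3: 'e' vs 'c' => DIFFER
Positions that differ: 4

4


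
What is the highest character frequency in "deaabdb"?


Input: deaabdb
Character counts:
  'a': 2
  'b': 2
  'd': 2
  'e': 1
Maximum frequency: 2

2


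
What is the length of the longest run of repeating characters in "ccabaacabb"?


Input: "ccabaacabb"
Scanning for longest run:
  Position 1 ('c'): continues run of 'c', length=2
  Position 2 ('a'): new char, reset run to 1
  Position 3 ('b'): new char, reset run to 1
  Position 4 ('a'): new char, reset run to 1
  Position 5 ('a'): continues run of 'a', length=2
  Position 6 ('c'): new char, reset run to 1
  Position 7 ('a'): new char, reset run to 1
  Position 8 ('b'): new char, reset run to 1
  Position 9 ('b'): continues run of 'b', length=2
Longest run: 'c' with length 2

2


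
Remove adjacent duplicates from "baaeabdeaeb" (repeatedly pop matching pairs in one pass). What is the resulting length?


Input: baaeabdeaeb
Stack-based adjacent duplicate removal:
  Read 'b': push. Stack: b
  Read 'a': push. Stack: ba
  Read 'a': matches stack top 'a' => pop. Stack: b
  Read 'e': push. Stack: be
  Read 'a': push. Stack: bea
  Read 'b': push. Stack: beab
  Read 'd': push. Stack: beabd
  Read 'e': push. Stack: beabde
  Read 'a': push. Stack: beabdea
  Read 'e': push. Stack: beabdeae
  Read 'b': push. Stack: beabdeaeb
Final stack: "beabdeaeb" (length 9)

9


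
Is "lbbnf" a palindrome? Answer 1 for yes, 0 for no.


Input: lbbnf
Reversed: fnbbl
  Compare pos 0 ('l') with pos 4 ('f'): MISMATCH
  Compare pos 1 ('b') with pos 3 ('n'): MISMATCH
Result: not a palindrome

0


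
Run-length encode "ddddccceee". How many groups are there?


Input: ddddccceee
Scanning for consecutive runs:
  Group 1: 'd' x 4 (positions 0-3)
  Group 2: 'c' x 3 (positions 4-6)
  Group 3: 'e' x 3 (positions 7-9)
Total groups: 3

3


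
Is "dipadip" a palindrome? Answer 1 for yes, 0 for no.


Input: dipadip
Reversed: pidapid
  Compare pos 0 ('d') with pos 6 ('p'): MISMATCH
  Compare pos 1 ('i') with pos 5 ('i'): match
  Compare pos 2 ('p') with pos 4 ('d'): MISMATCH
Result: not a palindrome

0


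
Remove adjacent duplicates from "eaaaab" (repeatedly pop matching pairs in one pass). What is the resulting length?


Input: eaaaab
Stack-based adjacent duplicate removal:
  Read 'e': push. Stack: e
  Read 'a': push. Stack: ea
  Read 'a': matches stack top 'a' => pop. Stack: e
  Read 'a': push. Stack: ea
  Read 'a': matches stack top 'a' => pop. Stack: e
  Read 'b': push. Stack: eb
Final stack: "eb" (length 2)

2


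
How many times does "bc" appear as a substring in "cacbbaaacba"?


Searching for "bc" in "cacbbaaacba"
Scanning each position:
  Position 0: "ca" => no
  Position 1: "ac" => no
  Position 2: "cb" => no
  Position 3: "bb" => no
  Position 4: "ba" => no
  Position 5: "aa" => no
  Position 6: "aa" => no
  Position 7: "ac" => no
  Position 8: "cb" => no
  Position 9: "ba" => no
Total occurrences: 0

0


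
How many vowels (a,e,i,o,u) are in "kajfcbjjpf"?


Input: kajfcbjjpf
Checking each character:
  'k' at position 0: consonant
  'a' at position 1: vowel (running total: 1)
  'j' at position 2: consonant
  'f' at position 3: consonant
  'c' at position 4: consonant
  'b' at position 5: consonant
  'j' at position 6: consonant
  'j' at position 7: consonant
  'p' at position 8: consonant
  'f' at position 9: consonant
Total vowels: 1

1


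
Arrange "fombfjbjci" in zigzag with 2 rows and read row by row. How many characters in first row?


Zigzag "fombfjbjci" into 2 rows:
Placing characters:
  'f' => row 0
  'o' => row 1
  'm' => row 0
  'b' => row 1
  'f' => row 0
  'j' => row 1
  'b' => row 0
  'j' => row 1
  'c' => row 0
  'i' => row 1
Rows:
  Row 0: "fmfbc"
  Row 1: "objji"
First row length: 5

5


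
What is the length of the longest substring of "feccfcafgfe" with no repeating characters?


Input: "feccfcafgfe"
Sliding window (track last position of each char):
  Position 0 ('f'): window [0,0] length 1 -- new best
  Position 1 ('e'): window [0,1] length 2 -- new best
  Position 2 ('c'): window [0,2] length 3 -- new best
  Position 3 ('c'): repeat (last at 2), move window start to 3
  Position 3 ('c'): window [3,3] length 1
  Position 4 ('f'): window [3,4] length 2
  Position 5 ('c'): repeat (last at 3), move window start to 4
  Position 5 ('c'): window [4,5] length 2
  Position 6 ('a'): window [4,6] length 3
  Position 7 ('f'): repeat (last at 4), move window start to 5
  Position 7 ('f'): window [5,7] length 3
  Position 8 ('g'): window [5,8] length 4 -- new best
  Position 9 ('f'): repeat (last at 7), move window start to 8
  Position 9 ('f'): window [8,9] length 2
  Position 10 ('e'): window [8,10] length 3
Longest substring with no repeats: "cafg" with length 4

4


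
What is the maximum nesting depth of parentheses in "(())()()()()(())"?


Input: "(())()()()()(())"
Tracking depth:
  Position 0 '(': depth becomes 1
  Position 1 '(': depth becomes 2
  Position 2 ')': depth becomes 1
  Position 3 ')': depth becomes 0
  Position 4 '(': depth becomes 1
  Position 5 ')': depth becomes 0
  Position 6 '(': depth becomes 1
  Position 7 ')': depth becomes 0
  Position 8 '(': depth becomes 1
  Position 9 ')': depth becomes 0
  Position 10 '(': depth becomes 1
  Position 11 ')': depth becomes 0
  Position 12 '(': depth becomes 1
  Position 13 '(': depth becomes 2
  Position 14 ')': depth becomes 1
  Position 15 ')': depth becomes 0
Maximum depth reached: 2

2


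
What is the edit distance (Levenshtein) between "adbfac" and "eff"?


Computing edit distance: "adbfac" -> "eff"
DP table:
           e    f    f
      0    1    2    3
  a   1    1    2    3
  d   2    2    2    3
  b   3    3    3    3
  f   4    4    3    3
  a   5    5    4    4
  c   6    6    5    5
Edit distance = dp[6][3] = 5

5


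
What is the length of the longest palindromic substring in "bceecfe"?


Input: "bceecfe"
Checking substrings for palindromes:
  [1:5] "ceec" (len 4) => palindrome
  [2:4] "ee" (len 2) => palindrome
Longest palindromic substring: "ceec" with length 4

4


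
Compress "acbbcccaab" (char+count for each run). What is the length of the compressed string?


Input: acbbcccaab
Runs:
  'a' x 1 => "a1"
  'c' x 1 => "c1"
  'b' x 2 => "b2"
  'c' x 3 => "c3"
  'a' x 2 => "a2"
  'b' x 1 => "b1"
Compressed: "a1c1b2c3a2b1"
Compressed length: 12

12


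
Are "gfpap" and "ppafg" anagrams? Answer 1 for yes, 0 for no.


Strings: "gfpap", "ppafg"
Sorted first:  afgpp
Sorted second: afgpp
Sorted forms match => anagrams

1


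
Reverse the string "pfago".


Input: pfago
Reading characters right to left:
  Position 4: 'o'
  Position 3: 'g'
  Position 2: 'a'
  Position 1: 'f'
  Position 0: 'p'
Reversed: ogafp

ogafp


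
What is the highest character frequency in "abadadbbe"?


Input: abadadbbe
Character counts:
  'a': 3
  'b': 3
  'd': 2
  'e': 1
Maximum frequency: 3

3


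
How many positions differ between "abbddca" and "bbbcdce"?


Comparing "abbddca" and "bbbcdce" position by position:
  Position 0: 'a' vs 'b' => DIFFER
  Position 1: 'b' vs 'b' => same
  Position 2: 'b' vs 'b' => same
  Position 3: 'd' vs 'c' => DIFFER
  Position 4: 'd' vs 'd' => same
  Position 5: 'c' vs 'c' => same
  Position 6: 'a' vs 'e' => DIFFER
Positions that differ: 3

3


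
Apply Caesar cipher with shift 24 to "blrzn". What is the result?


Caesar cipher: shift "blrzn" by 24
  'b' (pos 1) + 24 = pos 25 = 'z'
  'l' (pos 11) + 24 = pos 9 = 'j'
  'r' (pos 17) + 24 = pos 15 = 'p'
  'z' (pos 25) + 24 = pos 23 = 'x'
  'n' (pos 13) + 24 = pos 11 = 'l'
Result: zjpxl

zjpxl


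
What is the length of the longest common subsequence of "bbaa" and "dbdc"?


LCS of "bbaa" and "dbdc"
DP table:
           d    b    d    c
      0    0    0    0    0
  b   0    0    1    1    1
  b   0    0    1    1    1
  a   0    0    1    1    1
  a   0    0    1    1    1
LCS length = dp[4][4] = 1

1


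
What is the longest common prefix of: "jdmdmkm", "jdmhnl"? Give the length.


Words: jdmdmkm, jdmhnl
  Position 0: all 'j' => match
  Position 1: all 'd' => match
  Position 2: all 'm' => match
  Position 3: ('d', 'h') => mismatch, stop
LCP = "jdm" (length 3)

3


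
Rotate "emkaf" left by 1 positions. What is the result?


Input: "emkaf", rotate left by 1
First 1 characters: "e"
Remaining characters: "mkaf"
Concatenate remaining + first: "mkaf" + "e" = "mkafe"

mkafe


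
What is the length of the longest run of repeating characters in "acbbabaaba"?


Input: "acbbabaaba"
Scanning for longest run:
  Position 1 ('c'): new char, reset run to 1
  Position 2 ('b'): new char, reset run to 1
  Position 3 ('b'): continues run of 'b', length=2
  Position 4 ('a'): new char, reset run to 1
  Position 5 ('b'): new char, reset run to 1
  Position 6 ('a'): new char, reset run to 1
  Position 7 ('a'): continues run of 'a', length=2
  Position 8 ('b'): new char, reset run to 1
  Position 9 ('a'): new char, reset run to 1
Longest run: 'b' with length 2

2


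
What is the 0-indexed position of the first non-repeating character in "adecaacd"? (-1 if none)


Input: adecaacd
Character frequencies:
  'a': 3
  'c': 2
  'd': 2
  'e': 1
Scanning left to right for freq == 1:
  Position 0 ('a'): freq=3, skip
  Position 1 ('d'): freq=2, skip
  Position 2 ('e'): unique! => answer = 2

2


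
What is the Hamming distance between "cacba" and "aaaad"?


Comparing "cacba" and "aaaad" position by position:
  Position 0: 'c' vs 'a' => differ
  Position 1: 'a' vs 'a' => same
  Position 2: 'c' vs 'a' => differ
  Position 3: 'b' vs 'a' => differ
  Position 4: 'a' vs 'd' => differ
Total differences (Hamming distance): 4

4


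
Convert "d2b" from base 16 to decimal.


Input: "d2b" in base 16
Positional expansion:
  Digit 'd' (value 13) x 16^2 = 3328
  Digit '2' (value 2) x 16^1 = 32
  Digit 'b' (value 11) x 16^0 = 11
Sum = 3371

3371


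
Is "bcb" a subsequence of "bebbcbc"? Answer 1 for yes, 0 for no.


Check if "bcb" is a subsequence of "bebbcbc"
Greedy scan:
  Position 0 ('b'): matches sub[0] = 'b'
  Position 1 ('e'): no match needed
  Position 2 ('b'): no match needed
  Position 3 ('b'): no match needed
  Position 4 ('c'): matches sub[1] = 'c'
  Position 5 ('b'): matches sub[2] = 'b'
  Position 6 ('c'): no match needed
All 3 characters matched => is a subsequence

1


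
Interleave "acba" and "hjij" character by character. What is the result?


Interleaving "acba" and "hjij":
  Position 0: 'a' from first, 'h' from second => "ah"
  Position 1: 'c' from first, 'j' from second => "cj"
  Position 2: 'b' from first, 'i' from second => "bi"
  Position 3: 'a' from first, 'j' from second => "aj"
Result: ahcjbiaj

ahcjbiaj


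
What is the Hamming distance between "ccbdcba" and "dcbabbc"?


Comparing "ccbdcba" and "dcbabbc" position by position:
  Position 0: 'c' vs 'd' => differ
  Position 1: 'c' vs 'c' => same
  Position 2: 'b' vs 'b' => same
  Position 3: 'd' vs 'a' => differ
  Position 4: 'c' vs 'b' => differ
  Position 5: 'b' vs 'b' => same
  Position 6: 'a' vs 'c' => differ
Total differences (Hamming distance): 4

4


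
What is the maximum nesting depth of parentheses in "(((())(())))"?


Input: "(((())(())))"
Tracking depth:
  Position 0 '(': depth becomes 1
  Position 1 '(': depth becomes 2
  Position 2 '(': depth becomes 3
  Position 3 '(': depth becomes 4
  Position 4 ')': depth becomes 3
  Position 5 ')': depth becomes 2
  Position 6 '(': depth becomes 3
  Position 7 '(': depth becomes 4
  Position 8 ')': depth becomes 3
  Position 9 ')': depth becomes 2
  Position 10 ')': depth becomes 1
  Position 11 ')': depth becomes 0
Maximum depth reached: 4

4


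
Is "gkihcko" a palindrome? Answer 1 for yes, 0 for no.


Input: gkihcko
Reversed: okchikg
  Compare pos 0 ('g') with pos 6 ('o'): MISMATCH
  Compare pos 1 ('k') with pos 5 ('k'): match
  Compare pos 2 ('i') with pos 4 ('c'): MISMATCH
Result: not a palindrome

0


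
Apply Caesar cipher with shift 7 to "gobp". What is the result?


Caesar cipher: shift "gobp" by 7
  'g' (pos 6) + 7 = pos 13 = 'n'
  'o' (pos 14) + 7 = pos 21 = 'v'
  'b' (pos 1) + 7 = pos 8 = 'i'
  'p' (pos 15) + 7 = pos 22 = 'w'
Result: nviw

nviw


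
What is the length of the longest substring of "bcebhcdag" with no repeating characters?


Input: "bcebhcdag"
Sliding window (track last position of each char):
  Position 0 ('b'): window [0,0] length 1 -- new best
  Position 1 ('c'): window [0,1] length 2 -- new best
  Position 2 ('e'): window [0,2] length 3 -- new best
  Position 3 ('b'): repeat (last at 0), move window start to 1
  Position 3 ('b'): window [1,3] length 3
  Position 4 ('h'): window [1,4] length 4 -- new best
  Position 5 ('c'): repeat (last at 1), move window start to 2
  Position 5 ('c'): window [2,5] length 4
  Position 6 ('d'): window [2,6] length 5 -- new best
  Position 7 ('a'): window [2,7] length 6 -- new best
  Position 8 ('g'): window [2,8] length 7 -- new best
Longest substring with no repeats: "ebhcdag" with length 7

7


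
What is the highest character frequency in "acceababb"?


Input: acceababb
Character counts:
  'a': 3
  'b': 3
  'c': 2
  'e': 1
Maximum frequency: 3

3


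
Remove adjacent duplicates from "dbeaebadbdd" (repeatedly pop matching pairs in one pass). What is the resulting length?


Input: dbeaebadbdd
Stack-based adjacent duplicate removal:
  Read 'd': push. Stack: d
  Read 'b': push. Stack: db
  Read 'e': push. Stack: dbe
  Read 'a': push. Stack: dbea
  Read 'e': push. Stack: dbeae
  Read 'b': push. Stack: dbeaeb
  Read 'a': push. Stack: dbeaeba
  Read 'd': push. Stack: dbeaebad
  Read 'b': push. Stack: dbeaebadb
  Read 'd': push. Stack: dbeaebadbd
  Read 'd': matches stack top 'd' => pop. Stack: dbeaebadb
Final stack: "dbeaebadb" (length 9)

9


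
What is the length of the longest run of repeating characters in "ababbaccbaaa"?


Input: "ababbaccbaaa"
Scanning for longest run:
  Position 1 ('b'): new char, reset run to 1
  Position 2 ('a'): new char, reset run to 1
  Position 3 ('b'): new char, reset run to 1
  Position 4 ('b'): continues run of 'b', length=2
  Position 5 ('a'): new char, reset run to 1
  Position 6 ('c'): new char, reset run to 1
  Position 7 ('c'): continues run of 'c', length=2
  Position 8 ('b'): new char, reset run to 1
  Position 9 ('a'): new char, reset run to 1
  Position 10 ('a'): continues run of 'a', length=2
  Position 11 ('a'): continues run of 'a', length=3
Longest run: 'a' with length 3

3


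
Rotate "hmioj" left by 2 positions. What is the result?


Input: "hmioj", rotate left by 2
First 2 characters: "hm"
Remaining characters: "ioj"
Concatenate remaining + first: "ioj" + "hm" = "iojhm"

iojhm


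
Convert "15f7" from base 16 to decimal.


Input: "15f7" in base 16
Positional expansion:
  Digit '1' (value 1) x 16^3 = 4096
  Digit '5' (value 5) x 16^2 = 1280
  Digit 'f' (value 15) x 16^1 = 240
  Digit '7' (value 7) x 16^0 = 7
Sum = 5623

5623


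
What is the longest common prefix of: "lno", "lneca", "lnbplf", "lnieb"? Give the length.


Words: lno, lneca, lnbplf, lnieb
  Position 0: all 'l' => match
  Position 1: all 'n' => match
  Position 2: ('o', 'e', 'b', 'i') => mismatch, stop
LCP = "ln" (length 2)

2


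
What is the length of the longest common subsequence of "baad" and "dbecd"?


LCS of "baad" and "dbecd"
DP table:
           d    b    e    c    d
      0    0    0    0    0    0
  b   0    0    1    1    1    1
  a   0    0    1    1    1    1
  a   0    0    1    1    1    1
  d   0    1    1    1    1    2
LCS length = dp[4][5] = 2

2


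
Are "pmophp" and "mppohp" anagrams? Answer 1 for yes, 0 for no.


Strings: "pmophp", "mppohp"
Sorted first:  hmoppp
Sorted second: hmoppp
Sorted forms match => anagrams

1


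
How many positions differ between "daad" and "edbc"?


Comparing "daad" and "edbc" position by position:
  Position 0: 'd' vs 'e' => DIFFER
  Position 1: 'a' vs 'd' => DIFFER
  Position 2: 'a' vs 'b' => DIFFER
  Position 3: 'd' vs 'c' => DIFFER
Positions that differ: 4

4


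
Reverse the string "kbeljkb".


Input: kbeljkb
Reading characters right to left:
  Position 6: 'b'
  Position 5: 'k'
  Position 4: 'j'
  Position 3: 'l'
  Position 2: 'e'
  Position 1: 'b'
  Position 0: 'k'
Reversed: bkjlebk

bkjlebk


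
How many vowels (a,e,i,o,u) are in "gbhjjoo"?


Input: gbhjjoo
Checking each character:
  'g' at position 0: consonant
  'b' at position 1: consonant
  'h' at position 2: consonant
  'j' at position 3: consonant
  'j' at position 4: consonant
  'o' at position 5: vowel (running total: 1)
  'o' at position 6: vowel (running total: 2)
Total vowels: 2

2


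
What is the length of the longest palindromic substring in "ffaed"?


Input: "ffaed"
Checking substrings for palindromes:
  [0:2] "ff" (len 2) => palindrome
Longest palindromic substring: "ff" with length 2

2


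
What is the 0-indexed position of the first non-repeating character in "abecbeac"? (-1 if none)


Input: abecbeac
Character frequencies:
  'a': 2
  'b': 2
  'c': 2
  'e': 2
Scanning left to right for freq == 1:
  Position 0 ('a'): freq=2, skip
  Position 1 ('b'): freq=2, skip
  Position 2 ('e'): freq=2, skip
  Position 3 ('c'): freq=2, skip
  Position 4 ('b'): freq=2, skip
  Position 5 ('e'): freq=2, skip
  Position 6 ('a'): freq=2, skip
  Position 7 ('c'): freq=2, skip
  No unique character found => answer = -1

-1


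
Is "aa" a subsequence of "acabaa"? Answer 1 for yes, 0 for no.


Check if "aa" is a subsequence of "acabaa"
Greedy scan:
  Position 0 ('a'): matches sub[0] = 'a'
  Position 1 ('c'): no match needed
  Position 2 ('a'): matches sub[1] = 'a'
  Position 3 ('b'): no match needed
  Position 4 ('a'): no match needed
  Position 5 ('a'): no match needed
All 2 characters matched => is a subsequence

1


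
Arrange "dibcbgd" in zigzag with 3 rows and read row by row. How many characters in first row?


Zigzag "dibcbgd" into 3 rows:
Placing characters:
  'd' => row 0
  'i' => row 1
  'b' => row 2
  'c' => row 1
  'b' => row 0
  'g' => row 1
  'd' => row 2
Rows:
  Row 0: "db"
  Row 1: "icg"
  Row 2: "bd"
First row length: 2

2


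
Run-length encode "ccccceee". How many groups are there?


Input: ccccceee
Scanning for consecutive runs:
  Group 1: 'c' x 5 (positions 0-4)
  Group 2: 'e' x 3 (positions 5-7)
Total groups: 2

2


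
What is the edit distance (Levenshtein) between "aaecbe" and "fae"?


Computing edit distance: "aaecbe" -> "fae"
DP table:
           f    a    e
      0    1    2    3
  a   1    1    1    2
  a   2    2    1    2
  e   3    3    2    1
  c   4    4    3    2
  b   5    5    4    3
  e   6    6    5    4
Edit distance = dp[6][3] = 4

4


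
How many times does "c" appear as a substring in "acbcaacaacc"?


Searching for "c" in "acbcaacaacc"
Scanning each position:
  Position 0: "a" => no
  Position 1: "c" => MATCH
  Position 2: "b" => no
  Position 3: "c" => MATCH
  Position 4: "a" => no
  Position 5: "a" => no
  Position 6: "c" => MATCH
  Position 7: "a" => no
  Position 8: "a" => no
  Position 9: "c" => MATCH
  Position 10: "c" => MATCH
Total occurrences: 5

5


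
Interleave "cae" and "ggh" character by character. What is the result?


Interleaving "cae" and "ggh":
  Position 0: 'c' from first, 'g' from second => "cg"
  Position 1: 'a' from first, 'g' from second => "ag"
  Position 2: 'e' from first, 'h' from second => "eh"
Result: cgageh

cgageh


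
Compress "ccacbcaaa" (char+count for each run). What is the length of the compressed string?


Input: ccacbcaaa
Runs:
  'c' x 2 => "c2"
  'a' x 1 => "a1"
  'c' x 1 => "c1"
  'b' x 1 => "b1"
  'c' x 1 => "c1"
  'a' x 3 => "a3"
Compressed: "c2a1c1b1c1a3"
Compressed length: 12

12


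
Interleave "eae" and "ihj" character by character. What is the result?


Interleaving "eae" and "ihj":
  Position 0: 'e' from first, 'i' from second => "ei"
  Position 1: 'a' from first, 'h' from second => "ah"
  Position 2: 'e' from first, 'j' from second => "ej"
Result: eiahej

eiahej


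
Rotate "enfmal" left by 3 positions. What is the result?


Input: "enfmal", rotate left by 3
First 3 characters: "enf"
Remaining characters: "mal"
Concatenate remaining + first: "mal" + "enf" = "malenf"

malenf


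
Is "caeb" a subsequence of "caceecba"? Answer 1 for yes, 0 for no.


Check if "caeb" is a subsequence of "caceecba"
Greedy scan:
  Position 0 ('c'): matches sub[0] = 'c'
  Position 1 ('a'): matches sub[1] = 'a'
  Position 2 ('c'): no match needed
  Position 3 ('e'): matches sub[2] = 'e'
  Position 4 ('e'): no match needed
  Position 5 ('c'): no match needed
  Position 6 ('b'): matches sub[3] = 'b'
  Position 7 ('a'): no match needed
All 4 characters matched => is a subsequence

1
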